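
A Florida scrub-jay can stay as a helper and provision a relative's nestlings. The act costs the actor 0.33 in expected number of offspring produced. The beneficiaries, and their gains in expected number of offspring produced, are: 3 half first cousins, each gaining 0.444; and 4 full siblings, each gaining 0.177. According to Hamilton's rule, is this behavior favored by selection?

Hamilton's rule: the trait is favored when the sum of r·B over every recipient exceeds the actor's cost C.
r to a half first cousin = 0.0625 (half first cousins share one grandparent — one path of length 4: r = (1/2)^4 = 1/16).
r to a full sibling = 0.5 (full sibs share both parents — two paths of length 2: r = 2·(1/2)^2 = 1/2).
Summing one r·B term per recipient: 3·0.0625·0.444 + 4·0.5·0.177 = 0.43725.
0.43725 > 0.33: the indirect benefit exceeds the cost.

Yes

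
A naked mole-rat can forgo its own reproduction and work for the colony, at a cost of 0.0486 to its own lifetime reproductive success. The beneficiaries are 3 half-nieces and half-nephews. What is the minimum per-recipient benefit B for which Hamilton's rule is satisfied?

r to a half-niece or half-nephew = 1/8 (half-aunt/uncle↔niece/nephew: one path of length 3: r = (1/2)^3 = 1/8).
Hamilton's rule with n recipients of equal r: n·r·B > C, so B > C/(n·r) = 0.0486/(3·0.125) = 0.1296.

0.1296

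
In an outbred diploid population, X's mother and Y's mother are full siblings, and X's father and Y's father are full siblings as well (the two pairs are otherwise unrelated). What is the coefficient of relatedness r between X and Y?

0.25

Independent pedigree routes through distinct common ancestors add.
X and Y are related in two ways: first cousins through their mothers (r = 1/8) and first cousins through their fathers (r = 1/8) — i.e. double first cousins.
r = 1/8 + 1/8 = 1/4 = 0.25.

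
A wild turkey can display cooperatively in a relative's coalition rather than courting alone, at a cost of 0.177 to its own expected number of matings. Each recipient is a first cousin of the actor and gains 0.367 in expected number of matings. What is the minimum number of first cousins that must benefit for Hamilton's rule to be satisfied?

r to a first cousin = 0.125 (first cousins share one grandparent pair — two paths of length 4: r = 2·(1/2)^4 = 1/8).
Hamilton's rule: n·r·B > C  ⇒  n > C/(r·B) = 0.177/(0.125·0.367) = 3.858.
The smallest integer exceeding 3.858 is 4.

4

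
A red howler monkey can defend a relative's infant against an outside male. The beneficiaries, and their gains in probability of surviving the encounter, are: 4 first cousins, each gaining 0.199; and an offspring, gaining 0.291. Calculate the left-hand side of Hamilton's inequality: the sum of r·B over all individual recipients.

0.245

r to a first cousin = 1/8 (first cousins share one grandparent pair — two paths of length 4: r = 2·(1/2)^4 = 1/8).
r to an offspring = 0.5 (one parent–offspring link: r = (1/2)^1 = 1/2).
Summing one r·B term per recipient: 4·0.125·0.199 + 1·0.5·0.291 = 0.245.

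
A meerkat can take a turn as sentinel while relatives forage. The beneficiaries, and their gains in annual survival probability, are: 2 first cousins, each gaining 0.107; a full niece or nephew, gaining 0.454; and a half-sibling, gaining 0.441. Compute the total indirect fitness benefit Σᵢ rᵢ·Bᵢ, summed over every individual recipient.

r to a first cousin = 0.125 (first cousins share one grandparent pair — two paths of length 4: r = 2·(1/2)^4 = 1/8).
r to a full niece or nephew = 0.25 (full aunt/uncle↔niece/nephew: two paths of length 3 through the shared grandparent pair: r = 2·(1/2)^3 = 1/4).
r to a half-sibling = 0.25 (half-sibs share one parent — one path of length 2: r = (1/2)^2 = 1/4).
Summing one r·B term per recipient: 2·0.125·0.107 + 1·0.25·0.454 + 1·0.25·0.441 = 0.2505.

0.2505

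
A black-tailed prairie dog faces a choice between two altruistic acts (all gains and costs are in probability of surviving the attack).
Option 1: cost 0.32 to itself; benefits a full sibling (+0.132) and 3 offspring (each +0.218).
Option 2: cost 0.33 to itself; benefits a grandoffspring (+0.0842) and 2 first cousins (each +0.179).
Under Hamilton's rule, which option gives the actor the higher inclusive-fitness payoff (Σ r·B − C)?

Option 1: r to a full sibling = 0.5.
Option 1: r to an offspring = 0.5.
Option 1: Σ r·B − C = (1·0.5·0.132 + 3·0.5·0.218) − 0.32 = 0.073.
Option 2: r to a grandoffspring = 0.25.
Option 2: r to a first cousin = 0.125.
Option 2: Σ r·B − C = (1·0.25·0.0842 + 2·0.125·0.179) − 0.33 = -0.2642.
Option 1 has the higher net inclusive-fitness payoff.

Option 1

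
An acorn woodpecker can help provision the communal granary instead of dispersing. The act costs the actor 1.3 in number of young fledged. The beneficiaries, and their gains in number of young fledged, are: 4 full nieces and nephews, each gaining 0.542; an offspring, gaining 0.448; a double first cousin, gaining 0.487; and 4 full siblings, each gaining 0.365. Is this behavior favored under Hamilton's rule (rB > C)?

Hamilton's rule: the trait is favored when the sum of r·B over every recipient exceeds the actor's cost C.
r to a full niece or nephew = 1/4 (full aunt/uncle↔niece/nephew: two paths of length 3 through the shared grandparent pair: r = 2·(1/2)^3 = 1/4).
r to an offspring = 0.5 (one parent–offspring link: r = (1/2)^1 = 1/2).
r to a double first cousin = 0.25 (double first cousins share both grandparent pairs — four paths of length 4: r = 4·(1/2)^4 = 1/4).
r to a full sibling = 0.5 (full sibs share both parents — two paths of length 2: r = 2·(1/2)^2 = 1/2).
Summing one r·B term per recipient: 4·0.25·0.542 + 1·0.5·0.448 + 1·0.25·0.487 + 4·0.5·0.365 = 1.61775.
1.61775 > 1.3: the indirect benefit exceeds the cost.

Yes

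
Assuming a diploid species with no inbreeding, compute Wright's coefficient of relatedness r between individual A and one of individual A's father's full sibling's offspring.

0.125

Each parent–offspring link contributes a factor of 1/2, and independent paths through distinct common ancestors add.
First cousins share one grandparent pair — two paths of length 4: r = 2·(1/2)^4 = 1/8.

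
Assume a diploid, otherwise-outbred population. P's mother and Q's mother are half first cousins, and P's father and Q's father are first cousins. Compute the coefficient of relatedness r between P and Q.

Independent pedigree routes through distinct common ancestors add.
P and Q are related in two ways: half second cousins through their mothers (r = 1/64) and second cousins through their fathers (r = 1/32).
r = 1/64 + 1/32 = 3/64 = 0.046875.

0.046875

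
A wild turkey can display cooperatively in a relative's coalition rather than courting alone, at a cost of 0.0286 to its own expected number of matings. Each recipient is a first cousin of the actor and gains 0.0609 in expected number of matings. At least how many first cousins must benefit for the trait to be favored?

4

r to a first cousin = 1/8 (first cousins share one grandparent pair — two paths of length 4: r = 2·(1/2)^4 = 1/8).
Hamilton's rule: n·r·B > C  ⇒  n > C/(r·B) = 0.0286/(0.125·0.0609) = 3.757.
The smallest integer exceeding 3.757 is 4.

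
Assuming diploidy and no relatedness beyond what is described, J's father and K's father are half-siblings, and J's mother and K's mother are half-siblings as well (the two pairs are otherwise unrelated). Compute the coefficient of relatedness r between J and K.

0.125

Wright's path rule: contributions from independent ancestry routes add.
J and K are related in two ways: half first cousins through their fathers (r = 1/16) and half first cousins through their mothers (r = 1/16).
r = 1/16 + 1/16 = 0.125.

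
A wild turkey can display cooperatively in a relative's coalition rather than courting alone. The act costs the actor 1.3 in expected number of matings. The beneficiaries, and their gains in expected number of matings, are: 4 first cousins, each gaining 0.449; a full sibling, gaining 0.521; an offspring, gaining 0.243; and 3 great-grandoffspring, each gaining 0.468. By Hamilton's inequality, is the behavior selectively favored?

No

Hamilton's rule: the trait is favored when the sum of r·B over every recipient exceeds the actor's cost C.
r to a first cousin = 1/8 (first cousins share one grandparent pair — two paths of length 4: r = 2·(1/2)^4 = 1/8).
r to a full sibling = 0.5 (full sibs share both parents — two paths of length 2: r = 2·(1/2)^2 = 1/2).
r to an offspring = 0.5 (one parent–offspring link: r = (1/2)^1 = 1/2).
r to a great-grandoffspring = 1/8 (three parent–offspring links: r = (1/2)^3 = 1/8).
Summing one r·B term per recipient: 4·0.125·0.449 + 1·0.5·0.521 + 1·0.5·0.243 + 3·0.125·0.468 = 0.782.
0.782 < 1.3: the indirect benefit is less than the cost.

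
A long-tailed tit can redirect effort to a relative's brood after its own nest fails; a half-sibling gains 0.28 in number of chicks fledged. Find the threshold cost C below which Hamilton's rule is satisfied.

0.07

r to a half-sibling = 0.25 (half-sibs share one parent — one path of length 2: r = (1/2)^2 = 1/4).
Hamilton's rule: n·r·B > C, so the trait is favored while C < n·r·B = 1·0.25·0.28 = 0.07.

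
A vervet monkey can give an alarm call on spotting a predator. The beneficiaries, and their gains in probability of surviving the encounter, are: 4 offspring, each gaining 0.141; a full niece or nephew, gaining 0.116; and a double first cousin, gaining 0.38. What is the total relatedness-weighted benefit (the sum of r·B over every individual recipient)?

r to an offspring = 0.5 (one parent–offspring link: r = (1/2)^1 = 1/2).
r to a full niece or nephew = 1/4 (full aunt/uncle↔niece/nephew: two paths of length 3 through the shared grandparent pair: r = 2·(1/2)^3 = 1/4).
r to a double first cousin = 1/4 (double first cousins share both grandparent pairs — four paths of length 4: r = 4·(1/2)^4 = 1/4).
Summing one r·B term per recipient: 4·0.5·0.141 + 1·0.25·0.116 + 1·0.25·0.38 = 0.406.

0.406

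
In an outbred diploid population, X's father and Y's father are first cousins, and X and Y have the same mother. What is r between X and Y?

0.28125

Relatedness sums over independent paths through distinct common ancestors.
X and Y are related in two ways: second cousins through their fathers (r = 1/32) and half-sibs through their shared mother (r = 1/4).
r = 1/32 + 1/4 = 9/32 = 0.28125.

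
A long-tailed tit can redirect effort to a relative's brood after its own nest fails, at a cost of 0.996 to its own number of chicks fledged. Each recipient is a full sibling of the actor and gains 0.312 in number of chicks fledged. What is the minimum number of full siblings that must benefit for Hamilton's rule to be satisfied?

7

r to a full sibling = 1/2 (full sibs share both parents — two paths of length 2: r = 2·(1/2)^2 = 1/2).
Hamilton's rule: n·r·B > C  ⇒  n > C/(r·B) = 0.996/(0.5·0.312) = 6.385.
The smallest integer exceeding 6.385 is 7.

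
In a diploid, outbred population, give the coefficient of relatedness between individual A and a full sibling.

0.5

Each parent–offspring link contributes a factor of 1/2, and independent paths through distinct common ancestors add.
Full sibs share both parents — two paths of length 2: r = 2·(1/2)^2 = 1/2.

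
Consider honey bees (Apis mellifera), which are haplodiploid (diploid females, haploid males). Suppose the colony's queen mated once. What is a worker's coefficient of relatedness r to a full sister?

Haplodiploid full sisters inherit their father's entire haploid genome identically (contributing 1/2) and on average half of their mother's contribution (1/2 · 1/2 = 1/4); r = 1/2 + 1/4 = 3/4.

0.75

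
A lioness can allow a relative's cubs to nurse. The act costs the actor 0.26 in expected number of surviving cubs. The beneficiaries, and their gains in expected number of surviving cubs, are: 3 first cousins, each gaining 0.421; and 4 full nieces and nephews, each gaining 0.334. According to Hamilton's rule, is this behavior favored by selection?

Hamilton's rule: the trait is favored when the sum of r·B over every recipient exceeds the actor's cost C.
r to a first cousin = 0.125 (first cousins share one grandparent pair — two paths of length 4: r = 2·(1/2)^4 = 1/8).
r to a full niece or nephew = 0.25 (full aunt/uncle↔niece/nephew: two paths of length 3 through the shared grandparent pair: r = 2·(1/2)^3 = 1/4).
Summing one r·B term per recipient: 3·0.125·0.421 + 4·0.25·0.334 = 0.491875.
0.491875 > 0.26: the indirect benefit exceeds the cost.

Yes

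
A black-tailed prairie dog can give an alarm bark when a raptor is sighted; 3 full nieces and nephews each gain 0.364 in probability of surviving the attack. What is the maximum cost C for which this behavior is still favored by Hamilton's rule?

r to a full niece or nephew = 1/4 (full aunt/uncle↔niece/nephew: two paths of length 3 through the shared grandparent pair: r = 2·(1/2)^3 = 1/4).
Hamilton's rule: n·r·B > C, so the trait is favored while C < n·r·B = 3·0.25·0.364 = 0.273.

0.273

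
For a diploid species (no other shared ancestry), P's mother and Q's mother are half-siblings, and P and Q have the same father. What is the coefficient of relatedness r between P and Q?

Independent pedigree routes through distinct common ancestors add.
P and Q are related in two ways: half first cousins through their mothers (r = 1/16) and half-sibs through their shared father (r = 1/4).
r = 1/16 + 1/4 = 0.3125.

0.3125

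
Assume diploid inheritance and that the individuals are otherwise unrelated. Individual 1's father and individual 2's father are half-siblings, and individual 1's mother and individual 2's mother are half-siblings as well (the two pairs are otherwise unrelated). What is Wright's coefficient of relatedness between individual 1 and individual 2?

0.125

Relatedness sums over independent paths through distinct common ancestors.
Individual 1 and individual 2 are related in two ways: half first cousins through their fathers (r = 1/16) and half first cousins through their mothers (r = 1/16).
r = 1/16 + 1/16 = 1/8 = 0.125.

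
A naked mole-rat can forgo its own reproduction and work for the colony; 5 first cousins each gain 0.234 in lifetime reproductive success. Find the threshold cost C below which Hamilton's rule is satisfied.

r to a first cousin = 0.125 (first cousins share one grandparent pair — two paths of length 4: r = 2·(1/2)^4 = 1/8).
Hamilton's rule: n·r·B > C, so the trait is favored while C < n·r·B = 5·0.125·0.234 = 0.14625.

0.14625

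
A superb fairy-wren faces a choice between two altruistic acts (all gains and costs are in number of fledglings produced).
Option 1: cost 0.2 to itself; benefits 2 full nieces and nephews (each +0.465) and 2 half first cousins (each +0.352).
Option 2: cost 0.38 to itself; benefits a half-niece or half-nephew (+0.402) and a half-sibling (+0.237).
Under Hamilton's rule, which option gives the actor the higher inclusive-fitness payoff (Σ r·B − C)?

Option 1

Option 1: r to a full niece or nephew = 0.25.
Option 1: r to a half first cousin = 0.0625.
Option 1: Σ r·B − C = (2·0.25·0.465 + 2·0.0625·0.352) − 0.2 = 0.0765.
Option 2: r to a half-niece or half-nephew = 0.125.
Option 2: r to a half-sibling = 0.25.
Option 2: Σ r·B − C = (1·0.125·0.402 + 1·0.25·0.237) − 0.38 = -0.2705.
Option 1 has the higher net inclusive-fitness payoff.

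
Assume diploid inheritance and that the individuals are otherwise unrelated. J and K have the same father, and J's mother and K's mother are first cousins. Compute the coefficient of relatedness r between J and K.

Independent pedigree routes through distinct common ancestors add.
J and K are related in two ways: half-sibs through their shared father (r = 1/4) and second cousins through their mothers (r = 1/32).
r = 1/4 + 1/32 = 9/32 = 0.28125.

0.28125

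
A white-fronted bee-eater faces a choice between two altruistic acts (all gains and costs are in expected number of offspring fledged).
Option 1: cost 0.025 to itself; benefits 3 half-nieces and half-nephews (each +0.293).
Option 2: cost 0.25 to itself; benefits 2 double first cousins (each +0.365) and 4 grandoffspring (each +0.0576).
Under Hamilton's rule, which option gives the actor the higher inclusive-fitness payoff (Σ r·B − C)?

Option 1: r to a half-niece or half-nephew = 0.125.
Option 1: Σ r·B − C = (3·0.125·0.293) − 0.025 = 0.084875.
Option 2: r to a double first cousin = 0.25.
Option 2: r to a grandoffspring = 0.25.
Option 2: Σ r·B − C = (2·0.25·0.365 + 4·0.25·0.0576) − 0.25 = -0.0099.
Option 1 has the higher net inclusive-fitness payoff.

Option 1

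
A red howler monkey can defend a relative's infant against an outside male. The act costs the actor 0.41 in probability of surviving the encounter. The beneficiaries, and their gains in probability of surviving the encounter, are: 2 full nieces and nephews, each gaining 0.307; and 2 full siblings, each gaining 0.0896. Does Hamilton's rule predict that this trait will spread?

Hamilton's rule: the trait is favored when the sum of r·B over every recipient exceeds the actor's cost C.
r to a full niece or nephew = 0.25 (full aunt/uncle↔niece/nephew: two paths of length 3 through the shared grandparent pair: r = 2·(1/2)^3 = 1/4).
r to a full sibling = 0.5 (full sibs share both parents — two paths of length 2: r = 2·(1/2)^2 = 1/2).
Summing one r·B term per recipient: 2·0.25·0.307 + 2·0.5·0.0896 = 0.2431.
0.2431 < 0.41: the indirect benefit is less than the cost.

No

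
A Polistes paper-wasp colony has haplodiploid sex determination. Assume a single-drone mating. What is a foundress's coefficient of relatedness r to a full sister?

0.75

Haplodiploid full sisters inherit their father's entire haploid genome identically (contributing 1/2) and on average half of their mother's contribution (1/2 · 1/2 = 1/4); r = 1/2 + 1/4 = 3/4.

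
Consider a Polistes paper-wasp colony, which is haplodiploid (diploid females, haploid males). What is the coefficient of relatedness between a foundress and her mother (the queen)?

0.5

One meiotic link between diploid queen and diploid daughter: r = 1/2.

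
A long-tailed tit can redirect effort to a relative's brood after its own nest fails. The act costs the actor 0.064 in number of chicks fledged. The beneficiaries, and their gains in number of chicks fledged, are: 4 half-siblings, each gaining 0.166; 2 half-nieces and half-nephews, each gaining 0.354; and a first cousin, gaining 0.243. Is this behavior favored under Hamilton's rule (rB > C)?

Hamilton's rule: the trait is favored when the sum of r·B over every recipient exceeds the actor's cost C.
r to a half-sibling = 1/4 (half-sibs share one parent — one path of length 2: r = (1/2)^2 = 1/4).
r to a half-niece or half-nephew = 0.125 (half-aunt/uncle↔niece/nephew: one path of length 3: r = (1/2)^3 = 1/8).
r to a first cousin = 1/8 (first cousins share one grandparent pair — two paths of length 4: r = 2·(1/2)^4 = 1/8).
Summing one r·B term per recipient: 4·0.25·0.166 + 2·0.125·0.354 + 1·0.125·0.243 = 0.284875.
0.284875 > 0.064: the indirect benefit exceeds the cost.

Yes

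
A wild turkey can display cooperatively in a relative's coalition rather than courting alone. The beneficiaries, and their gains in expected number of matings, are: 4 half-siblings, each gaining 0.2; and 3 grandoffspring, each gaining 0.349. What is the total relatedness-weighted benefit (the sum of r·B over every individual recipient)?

0.46175

r to a half-sibling = 0.25 (half-sibs share one parent — one path of length 2: r = (1/2)^2 = 1/4).
r to a grandoffspring = 0.25 (two parent–offspring links: r = (1/2)^2 = 1/4).
Summing one r·B term per recipient: 4·0.25·0.2 + 3·0.25·0.349 = 0.46175.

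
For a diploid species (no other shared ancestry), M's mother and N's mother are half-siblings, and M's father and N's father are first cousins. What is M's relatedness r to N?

0.09375

Independent pedigree routes through distinct common ancestors add.
M and N are related in two ways: half first cousins through their mothers (r = 1/16) and second cousins through their fathers (r = 1/32).
r = 1/16 + 1/32 = 0.09375.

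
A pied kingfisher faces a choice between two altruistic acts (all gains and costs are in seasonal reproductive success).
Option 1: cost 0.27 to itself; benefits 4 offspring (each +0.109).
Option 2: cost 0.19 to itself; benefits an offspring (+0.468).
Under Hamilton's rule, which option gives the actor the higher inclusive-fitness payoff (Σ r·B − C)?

Option 2

Option 1: r to an offspring = 0.5.
Option 1: Σ r·B − C = (4·0.5·0.109) − 0.27 = -0.052.
Option 2: r to an offspring = 0.5.
Option 2: Σ r·B − C = (1·0.5·0.468) − 0.19 = 0.044.
Option 2 has the higher net inclusive-fitness payoff.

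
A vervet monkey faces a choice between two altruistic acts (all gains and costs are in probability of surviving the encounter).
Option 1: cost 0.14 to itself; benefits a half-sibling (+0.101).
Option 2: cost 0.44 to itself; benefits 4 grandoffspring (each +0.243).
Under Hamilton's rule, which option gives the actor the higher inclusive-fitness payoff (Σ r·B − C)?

Option 1: r to a half-sibling = 0.25.
Option 1: Σ r·B − C = (1·0.25·0.101) − 0.14 = -0.11475.
Option 2: r to a grandoffspring = 0.25.
Option 2: Σ r·B − C = (4·0.25·0.243) − 0.44 = -0.197.
Option 1 has the higher net inclusive-fitness payoff.

Option 1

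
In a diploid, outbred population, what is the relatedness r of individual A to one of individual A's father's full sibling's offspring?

Each parent–offspring link contributes a factor of 1/2, and independent paths through distinct common ancestors add.
First cousins share one grandparent pair — two paths of length 4: r = 2·(1/2)^4 = 1/8.

0.125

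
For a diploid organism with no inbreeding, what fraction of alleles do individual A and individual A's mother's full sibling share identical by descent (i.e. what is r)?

0.25

Each parent–offspring link contributes a factor of 1/2, and independent paths through distinct common ancestors add.
Full aunt/uncle↔niece/nephew: two paths of length 3 through the shared grandparent pair: r = 2·(1/2)^3 = 1/4.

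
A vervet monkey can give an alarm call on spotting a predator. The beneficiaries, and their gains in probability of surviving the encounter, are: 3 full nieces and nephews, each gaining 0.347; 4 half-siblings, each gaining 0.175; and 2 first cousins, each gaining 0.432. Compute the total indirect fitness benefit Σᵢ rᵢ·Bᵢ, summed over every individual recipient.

0.54325

r to a full niece or nephew = 0.25 (full aunt/uncle↔niece/nephew: two paths of length 3 through the shared grandparent pair: r = 2·(1/2)^3 = 1/4).
r to a half-sibling = 1/4 (half-sibs share one parent — one path of length 2: r = (1/2)^2 = 1/4).
r to a first cousin = 0.125 (first cousins share one grandparent pair — two paths of length 4: r = 2·(1/2)^4 = 1/8).
Summing one r·B term per recipient: 3·0.25·0.347 + 4·0.25·0.175 + 2·0.125·0.432 = 0.54325.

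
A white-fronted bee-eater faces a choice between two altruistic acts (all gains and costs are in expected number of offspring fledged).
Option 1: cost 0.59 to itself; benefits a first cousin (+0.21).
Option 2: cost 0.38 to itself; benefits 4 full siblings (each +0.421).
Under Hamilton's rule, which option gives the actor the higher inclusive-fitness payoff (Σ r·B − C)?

Option 1: r to a first cousin = 0.125.
Option 1: Σ r·B − C = (1·0.125·0.21) − 0.59 = -0.56375.
Option 2: r to a full sibling = 0.5.
Option 2: Σ r·B − C = (4·0.5·0.421) − 0.38 = 0.462.
Option 2 has the higher net inclusive-fitness payoff.

Option 2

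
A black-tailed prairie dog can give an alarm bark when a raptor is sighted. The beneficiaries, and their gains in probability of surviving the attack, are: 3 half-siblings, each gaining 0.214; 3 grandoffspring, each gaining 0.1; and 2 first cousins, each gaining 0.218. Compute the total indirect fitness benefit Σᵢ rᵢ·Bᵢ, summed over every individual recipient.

0.29

r to a half-sibling = 0.25 (half-sibs share one parent — one path of length 2: r = (1/2)^2 = 1/4).
r to a grandoffspring = 1/4 (two parent–offspring links: r = (1/2)^2 = 1/4).
r to a first cousin = 0.125 (first cousins share one grandparent pair — two paths of length 4: r = 2·(1/2)^4 = 1/8).
Summing one r·B term per recipient: 3·0.25·0.214 + 3·0.25·0.1 + 2·0.125·0.218 = 0.29.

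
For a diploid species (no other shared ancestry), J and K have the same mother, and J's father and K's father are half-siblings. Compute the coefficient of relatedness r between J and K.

With two independent routes of shared ancestry, r is the sum of the two contributions.
J and K are related in two ways: half-sibs through their shared mother (r = 1/4) and half first cousins through their fathers (r = 1/16).
r = 1/4 + 1/16 = 5/16 = 0.3125.

0.3125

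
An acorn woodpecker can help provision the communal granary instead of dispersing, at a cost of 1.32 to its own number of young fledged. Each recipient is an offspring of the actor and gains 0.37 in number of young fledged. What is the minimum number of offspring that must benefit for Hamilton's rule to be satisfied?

8

r to an offspring = 0.5 (one parent–offspring link: r = (1/2)^1 = 1/2).
Hamilton's rule: n·r·B > C  ⇒  n > C/(r·B) = 1.32/(0.5·0.37) = 7.135.
The smallest integer exceeding 7.135 is 8.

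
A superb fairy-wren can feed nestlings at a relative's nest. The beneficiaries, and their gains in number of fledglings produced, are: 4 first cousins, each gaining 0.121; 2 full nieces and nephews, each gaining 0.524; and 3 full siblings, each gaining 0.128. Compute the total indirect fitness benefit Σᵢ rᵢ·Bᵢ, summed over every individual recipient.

0.5145

r to a first cousin = 0.125 (first cousins share one grandparent pair — two paths of length 4: r = 2·(1/2)^4 = 1/8).
r to a full niece or nephew = 0.25 (full aunt/uncle↔niece/nephew: two paths of length 3 through the shared grandparent pair: r = 2·(1/2)^3 = 1/4).
r to a full sibling = 1/2 (full sibs share both parents — two paths of length 2: r = 2·(1/2)^2 = 1/2).
Summing one r·B term per recipient: 4·0.125·0.121 + 2·0.25·0.524 + 3·0.5·0.128 = 0.5145.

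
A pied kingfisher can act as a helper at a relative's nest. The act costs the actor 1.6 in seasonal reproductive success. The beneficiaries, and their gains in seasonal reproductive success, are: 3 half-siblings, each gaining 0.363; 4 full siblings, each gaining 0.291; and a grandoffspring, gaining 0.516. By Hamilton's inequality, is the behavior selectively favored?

Hamilton's rule: the trait is favored when the sum of r·B over every recipient exceeds the actor's cost C.
r to a half-sibling = 1/4 (half-sibs share one parent — one path of length 2: r = (1/2)^2 = 1/4).
r to a full sibling = 0.5 (full sibs share both parents — two paths of length 2: r = 2·(1/2)^2 = 1/2).
r to a grandoffspring = 0.25 (two parent–offspring links: r = (1/2)^2 = 1/4).
Summing one r·B term per recipient: 3·0.25·0.363 + 4·0.5·0.291 + 1·0.25·0.516 = 0.98325.
0.98325 < 1.6: the indirect benefit is less than the cost.

No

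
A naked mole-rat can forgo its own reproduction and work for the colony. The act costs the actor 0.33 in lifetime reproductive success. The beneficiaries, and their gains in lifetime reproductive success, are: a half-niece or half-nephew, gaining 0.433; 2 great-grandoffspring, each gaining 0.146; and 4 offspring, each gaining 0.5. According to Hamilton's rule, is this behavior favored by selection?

Hamilton's rule: the trait is favored when the sum of r·B over every recipient exceeds the actor's cost C.
r to a half-niece or half-nephew = 1/8 (half-aunt/uncle↔niece/nephew: one path of length 3: r = (1/2)^3 = 1/8).
r to a great-grandoffspring = 1/8 (three parent–offspring links: r = (1/2)^3 = 1/8).
r to an offspring = 1/2 (one parent–offspring link: r = (1/2)^1 = 1/2).
Summing one r·B term per recipient: 1·0.125·0.433 + 2·0.125·0.146 + 4·0.5·0.5 = 1.090625.
1.090625 > 0.33: the indirect benefit exceeds the cost.

Yes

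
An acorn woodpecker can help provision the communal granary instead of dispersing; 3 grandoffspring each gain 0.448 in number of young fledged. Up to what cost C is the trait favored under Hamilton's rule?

0.336

r to a grandoffspring = 0.25 (two parent–offspring links: r = (1/2)^2 = 1/4).
Hamilton's rule: n·r·B > C, so the trait is favored while C < n·r·B = 3·0.25·0.448 = 0.336.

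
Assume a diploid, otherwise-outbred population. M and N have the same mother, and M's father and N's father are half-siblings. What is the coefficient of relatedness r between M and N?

Independent pedigree routes through distinct common ancestors add.
M and N are related in two ways: half-sibs through their shared mother (r = 1/4) and half first cousins through their fathers (r = 1/16).
r = 1/4 + 1/16 = 5/16 = 0.3125.

0.3125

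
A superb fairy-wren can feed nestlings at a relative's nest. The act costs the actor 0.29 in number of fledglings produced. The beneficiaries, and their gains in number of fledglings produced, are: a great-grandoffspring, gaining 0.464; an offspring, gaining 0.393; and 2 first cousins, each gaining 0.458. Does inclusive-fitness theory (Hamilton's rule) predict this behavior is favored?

Yes

Hamilton's rule: the trait is favored when the sum of r·B over every recipient exceeds the actor's cost C.
r to a great-grandoffspring = 0.125 (three parent–offspring links: r = (1/2)^3 = 1/8).
r to an offspring = 0.5 (one parent–offspring link: r = (1/2)^1 = 1/2).
r to a first cousin = 0.125 (first cousins share one grandparent pair — two paths of length 4: r = 2·(1/2)^4 = 1/8).
Summing one r·B term per recipient: 1·0.125·0.464 + 1·0.5·0.393 + 2·0.125·0.458 = 0.369.
0.369 > 0.29: the indirect benefit exceeds the cost.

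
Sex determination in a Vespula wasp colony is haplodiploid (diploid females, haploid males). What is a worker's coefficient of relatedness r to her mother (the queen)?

0.5

One meiotic link between diploid queen and diploid daughter: r = 1/2.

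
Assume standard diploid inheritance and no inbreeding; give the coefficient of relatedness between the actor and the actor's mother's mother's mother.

Each parent–offspring link contributes a factor of 1/2, and independent paths through distinct common ancestors add.
Three parent–offspring links: r = (1/2)^3 = 1/8.

0.125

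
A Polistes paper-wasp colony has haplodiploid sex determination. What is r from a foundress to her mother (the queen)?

0.5

One meiotic link between diploid queen and diploid daughter: r = 1/2.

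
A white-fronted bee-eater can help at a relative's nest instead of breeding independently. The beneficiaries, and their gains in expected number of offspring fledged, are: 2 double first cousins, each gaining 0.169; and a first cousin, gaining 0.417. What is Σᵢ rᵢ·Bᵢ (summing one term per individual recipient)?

0.136625

r to a double first cousin = 1/4 (double first cousins share both grandparent pairs — four paths of length 4: r = 4·(1/2)^4 = 1/4).
r to a first cousin = 1/8 (first cousins share one grandparent pair — two paths of length 4: r = 2·(1/2)^4 = 1/8).
Summing one r·B term per recipient: 2·0.25·0.169 + 1·0.125·0.417 = 0.136625.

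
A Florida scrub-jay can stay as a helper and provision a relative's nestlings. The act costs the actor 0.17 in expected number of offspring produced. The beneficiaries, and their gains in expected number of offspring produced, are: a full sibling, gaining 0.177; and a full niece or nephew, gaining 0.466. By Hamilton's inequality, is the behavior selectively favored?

Yes

Hamilton's rule: the trait is favored when the sum of r·B over every recipient exceeds the actor's cost C.
r to a full sibling = 1/2 (full sibs share both parents — two paths of length 2: r = 2·(1/2)^2 = 1/2).
r to a full niece or nephew = 1/4 (full aunt/uncle↔niece/nephew: two paths of length 3 through the shared grandparent pair: r = 2·(1/2)^3 = 1/4).
Summing one r·B term per recipient: 1·0.5·0.177 + 1·0.25·0.466 = 0.205.
0.205 > 0.17: the indirect benefit exceeds the cost.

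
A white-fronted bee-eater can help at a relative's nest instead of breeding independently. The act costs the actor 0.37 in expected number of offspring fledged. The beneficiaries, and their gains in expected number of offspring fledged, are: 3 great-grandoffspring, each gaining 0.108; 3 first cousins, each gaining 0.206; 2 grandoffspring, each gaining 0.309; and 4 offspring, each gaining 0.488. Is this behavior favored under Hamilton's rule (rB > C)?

Yes

Hamilton's rule: the trait is favored when the sum of r·B over every recipient exceeds the actor's cost C.
r to a great-grandoffspring = 1/8 (three parent–offspring links: r = (1/2)^3 = 1/8).
r to a first cousin = 1/8 (first cousins share one grandparent pair — two paths of length 4: r = 2·(1/2)^4 = 1/8).
r to a grandoffspring = 0.25 (two parent–offspring links: r = (1/2)^2 = 1/4).
r to an offspring = 1/2 (one parent–offspring link: r = (1/2)^1 = 1/2).
Summing one r·B term per recipient: 3·0.125·0.108 + 3·0.125·0.206 + 2·0.25·0.309 + 4·0.5·0.488 = 1.24825.
1.24825 > 0.37: the indirect benefit exceeds the cost.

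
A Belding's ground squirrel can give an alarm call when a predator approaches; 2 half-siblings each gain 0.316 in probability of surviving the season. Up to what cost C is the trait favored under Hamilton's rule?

r to a half-sibling = 1/4 (half-sibs share one parent — one path of length 2: r = (1/2)^2 = 1/4).
Hamilton's rule: n·r·B > C, so the trait is favored while C < n·r·B = 2·0.25·0.316 = 0.158.

0.158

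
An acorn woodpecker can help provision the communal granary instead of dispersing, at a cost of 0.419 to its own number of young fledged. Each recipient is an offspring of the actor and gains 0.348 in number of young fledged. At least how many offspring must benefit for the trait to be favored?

r to an offspring = 1/2 (one parent–offspring link: r = (1/2)^1 = 1/2).
Hamilton's rule: n·r·B > C  ⇒  n > C/(r·B) = 0.419/(0.5·0.348) = 2.408.
The smallest integer exceeding 2.408 is 3.

3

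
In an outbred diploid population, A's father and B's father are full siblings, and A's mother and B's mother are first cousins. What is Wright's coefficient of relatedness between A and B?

Relatedness sums over independent paths through distinct common ancestors.
A and B are related in two ways: first cousins through their fathers (r = 1/8) and second cousins through their mothers (r = 1/32).
r = 1/8 + 1/32 = 5/32 = 0.15625.

0.15625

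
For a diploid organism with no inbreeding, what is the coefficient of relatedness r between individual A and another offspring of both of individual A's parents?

Each parent–offspring link contributes a factor of 1/2, and independent paths through distinct common ancestors add.
Full sibs share both parents — two paths of length 2: r = 2·(1/2)^2 = 1/2.

0.5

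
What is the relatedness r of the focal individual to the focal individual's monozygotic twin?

Each parent–offspring link contributes a factor of 1/2, and independent paths through distinct common ancestors add.
Monozygotic twins share every allele identical by descent: r = 1.

1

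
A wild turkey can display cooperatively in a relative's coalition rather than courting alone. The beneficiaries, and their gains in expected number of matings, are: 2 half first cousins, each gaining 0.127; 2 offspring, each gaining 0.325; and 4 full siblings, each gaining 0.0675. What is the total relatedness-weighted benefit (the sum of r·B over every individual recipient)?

r to a half first cousin = 1/16 (half first cousins share one grandparent — one path of length 4: r = (1/2)^4 = 1/16).
r to an offspring = 0.5 (one parent–offspring link: r = (1/2)^1 = 1/2).
r to a full sibling = 0.5 (full sibs share both parents — two paths of length 2: r = 2·(1/2)^2 = 1/2).
Summing one r·B term per recipient: 2·0.0625·0.127 + 2·0.5·0.325 + 4·0.5·0.0675 = 0.475875.

0.475875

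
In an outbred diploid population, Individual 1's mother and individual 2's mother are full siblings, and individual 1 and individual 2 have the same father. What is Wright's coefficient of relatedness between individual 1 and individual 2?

With two independent routes of shared ancestry, r is the sum of the two contributions.
Individual 1 and individual 2 are related in two ways: first cousins through their mothers (r = 1/8) and half-sibs through their shared father (r = 1/4).
r = 1/8 + 1/4 = 3/8 = 0.375.

0.375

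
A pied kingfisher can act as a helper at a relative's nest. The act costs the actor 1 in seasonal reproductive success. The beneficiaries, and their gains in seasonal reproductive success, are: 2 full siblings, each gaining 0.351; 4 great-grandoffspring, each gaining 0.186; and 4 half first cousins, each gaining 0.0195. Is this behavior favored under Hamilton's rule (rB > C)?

No

Hamilton's rule: the trait is favored when the sum of r·B over every recipient exceeds the actor's cost C.
r to a full sibling = 0.5 (full sibs share both parents — two paths of length 2: r = 2·(1/2)^2 = 1/2).
r to a great-grandoffspring = 1/8 (three parent–offspring links: r = (1/2)^3 = 1/8).
r to a half first cousin = 0.0625 (half first cousins share one grandparent — one path of length 4: r = (1/2)^4 = 1/16).
Summing one r·B term per recipient: 2·0.5·0.351 + 4·0.125·0.186 + 4·0.0625·0.0195 = 0.448875.
0.448875 < 1: the indirect benefit is less than the cost.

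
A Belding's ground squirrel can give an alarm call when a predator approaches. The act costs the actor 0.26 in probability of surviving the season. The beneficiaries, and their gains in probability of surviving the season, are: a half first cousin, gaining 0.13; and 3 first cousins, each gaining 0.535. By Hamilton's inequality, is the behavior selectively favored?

Hamilton's rule: the trait is favored when the sum of r·B over every recipient exceeds the actor's cost C.
r to a half first cousin = 1/16 (half first cousins share one grandparent — one path of length 4: r = (1/2)^4 = 1/16).
r to a first cousin = 1/8 (first cousins share one grandparent pair — two paths of length 4: r = 2·(1/2)^4 = 1/8).
Summing one r·B term per recipient: 1·0.0625·0.13 + 3·0.125·0.535 = 0.20875.
0.20875 < 0.26: the indirect benefit is less than the cost.

No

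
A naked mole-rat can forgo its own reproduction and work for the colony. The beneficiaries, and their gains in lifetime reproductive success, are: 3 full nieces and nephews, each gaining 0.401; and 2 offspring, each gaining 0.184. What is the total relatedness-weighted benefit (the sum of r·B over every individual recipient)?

r to a full niece or nephew = 1/4 (full aunt/uncle↔niece/nephew: two paths of length 3 through the shared grandparent pair: r = 2·(1/2)^3 = 1/4).
r to an offspring = 1/2 (one parent–offspring link: r = (1/2)^1 = 1/2).
Summing one r·B term per recipient: 3·0.25·0.401 + 2·0.5·0.184 = 0.48475.

0.48475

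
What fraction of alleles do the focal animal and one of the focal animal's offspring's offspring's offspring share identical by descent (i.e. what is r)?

Each parent–offspring link contributes a factor of 1/2, and independent paths through distinct common ancestors add.
Three parent–offspring links: r = (1/2)^3 = 1/8.

0.125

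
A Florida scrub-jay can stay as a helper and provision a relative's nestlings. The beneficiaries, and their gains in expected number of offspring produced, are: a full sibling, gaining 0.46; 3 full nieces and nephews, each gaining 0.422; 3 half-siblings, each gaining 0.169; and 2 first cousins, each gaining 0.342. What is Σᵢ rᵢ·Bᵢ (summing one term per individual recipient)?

r to a full sibling = 0.5 (full sibs share both parents — two paths of length 2: r = 2·(1/2)^2 = 1/2).
r to a full niece or nephew = 1/4 (full aunt/uncle↔niece/nephew: two paths of length 3 through the shared grandparent pair: r = 2·(1/2)^3 = 1/4).
r to a half-sibling = 1/4 (half-sibs share one parent — one path of length 2: r = (1/2)^2 = 1/4).
r to a first cousin = 0.125 (first cousins share one grandparent pair — two paths of length 4: r = 2·(1/2)^4 = 1/8).
Summing one r·B term per recipient: 1·0.5·0.46 + 3·0.25·0.422 + 3·0.25·0.169 + 2·0.125·0.342 = 0.75875.

0.75875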